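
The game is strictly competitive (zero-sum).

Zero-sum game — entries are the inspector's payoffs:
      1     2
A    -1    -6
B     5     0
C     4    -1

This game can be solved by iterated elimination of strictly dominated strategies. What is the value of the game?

Row A is strictly dominated by row B (5>-1, 0>-6); eliminate A.
Row C is strictly dominated by row B (5>4, 0>-1); eliminate C.
Column 1 is strictly dominated by 2 for the inspectee (0<5); eliminate 1.
Only (B, 2) remains, with payoff 0.

0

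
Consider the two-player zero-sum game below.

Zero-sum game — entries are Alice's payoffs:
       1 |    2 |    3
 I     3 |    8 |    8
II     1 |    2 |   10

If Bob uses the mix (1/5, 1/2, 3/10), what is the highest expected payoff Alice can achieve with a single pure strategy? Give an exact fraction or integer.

I: (3)·(1/5) + (8)·(1/2) + (8)·(3/10) = 7.
II: (1)·(1/5) + (2)·(1/2) + (10)·(3/10) = 21/5.
The best pure response is I with expected payoff 7.

7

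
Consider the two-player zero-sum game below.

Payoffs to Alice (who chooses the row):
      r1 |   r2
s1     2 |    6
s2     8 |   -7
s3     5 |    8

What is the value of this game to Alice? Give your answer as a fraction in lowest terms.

Row s1 is strictly dominated by row s3, so Alice never plays it.
The remaining 2×2 game on (s2, s3) × (r1, r2) has no saddle point. Let Alice play s2 with probability p; indifference gives 8p + 5(1−p) = −7p + 8(1−p), so p = 1/6.
Similarly Bob's optimal q on r1 is 5/6, and the value is 8·(5/6) + (-7)·(1/6) = 11/2.

11/2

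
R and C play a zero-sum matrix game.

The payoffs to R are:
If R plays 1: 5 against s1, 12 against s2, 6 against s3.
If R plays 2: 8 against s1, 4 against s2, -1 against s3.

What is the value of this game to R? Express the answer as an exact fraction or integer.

53/10

Column s2 is strictly dominated by s3 for C (it gives R more in every row).
The remaining 2×2 game on (1, 2) × (s1, s3) has no saddle point. Let R play 1 with probability p; indifference gives 5p + 8(1−p) = 6p − (1−p), so p = 9/10.
Similarly C's optimal q on s1 is 7/10, and the value is 5·(7/10) + (6)·(3/10) = 53/10.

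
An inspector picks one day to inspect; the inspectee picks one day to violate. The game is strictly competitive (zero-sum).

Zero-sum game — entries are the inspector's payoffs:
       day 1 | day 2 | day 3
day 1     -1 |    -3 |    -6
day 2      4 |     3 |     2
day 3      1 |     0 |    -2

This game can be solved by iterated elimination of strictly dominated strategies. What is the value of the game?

2

Column day 1 is strictly dominated by day 2 for the inspectee (-3<-1, 3<4, 0<1); eliminate day 1.
Column day 2 is strictly dominated by day 3 for the inspectee (-6<-3, 2<3, -2<0); eliminate day 2.
Row day 1 is strictly dominated by row day 2 (2>-6); eliminate day 1.
Row day 3 is strictly dominated by row day 2 (2>-2); eliminate day 3.
Only (day 2, day 3) remains, with payoff 2.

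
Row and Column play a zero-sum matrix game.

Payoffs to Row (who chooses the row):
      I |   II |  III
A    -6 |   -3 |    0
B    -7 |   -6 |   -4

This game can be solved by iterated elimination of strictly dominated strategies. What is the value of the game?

-6

Column II is strictly dominated by I for Column (-6<-3, -7<-6); eliminate II.
Column III is strictly dominated by I for Column (-6<0, -7<-4); eliminate III.
Row B is strictly dominated by row A (-6>-7); eliminate B.
Only (A, I) remains, with payoff -6.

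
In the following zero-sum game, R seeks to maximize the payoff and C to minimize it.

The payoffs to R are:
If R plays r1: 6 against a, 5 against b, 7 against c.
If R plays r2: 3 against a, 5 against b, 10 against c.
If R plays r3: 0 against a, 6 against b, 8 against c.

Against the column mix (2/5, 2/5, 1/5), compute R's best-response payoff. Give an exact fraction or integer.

r1: (6)·(2/5) + (5)·(2/5) + (7)·(1/5) = 29/5.
r2: (3)·(2/5) + (5)·(2/5) + (10)·(1/5) = 26/5.
r3: (0)·(2/5) + (6)·(2/5) + (8)·(1/5) = 4.
The best pure response is r1 with expected payoff 29/5.

29/5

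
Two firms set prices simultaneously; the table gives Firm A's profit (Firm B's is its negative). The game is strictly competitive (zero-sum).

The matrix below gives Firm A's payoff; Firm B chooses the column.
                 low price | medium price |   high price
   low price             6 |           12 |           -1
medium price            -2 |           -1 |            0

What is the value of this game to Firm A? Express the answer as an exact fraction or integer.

Column medium price is strictly dominated by low price for Firm B (it gives Firm A more in every row).
The remaining 2×2 game on (low price, medium price) × (low price, high price) has no saddle point. Let Firm A play low price with probability p; indifference gives 6p − 2(1−p) = −p, so p = 2/9.
Similarly Firm B's optimal q on low price is 1/9, and the value is 6·(1/9) + (-1)·(8/9) = -2/9.

-2/9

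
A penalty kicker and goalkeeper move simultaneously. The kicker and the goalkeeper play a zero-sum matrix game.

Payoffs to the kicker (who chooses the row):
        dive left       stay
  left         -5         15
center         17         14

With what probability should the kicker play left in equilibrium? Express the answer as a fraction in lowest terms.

3/23

Row minima are -5 and 14, so the kicker's maximin is 14; column maxima are 17 and 15, so the goalkeeper's minimax is 15. These differ, so the equilibrium is in mixed strategies.
Let the kicker play left with probability p. The goalkeeper is indifferent when −5p + 17(1−p) = 15p + 14(1−p), giving p = 3/23.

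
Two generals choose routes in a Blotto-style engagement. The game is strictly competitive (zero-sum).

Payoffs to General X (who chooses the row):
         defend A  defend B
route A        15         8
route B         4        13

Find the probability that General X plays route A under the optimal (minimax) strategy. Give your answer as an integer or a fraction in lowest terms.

9/16

Row minima are 8 and 4, so General X's maximin is 8; column maxima are 15 and 13, so General Y's minimax is 13. These differ, so the equilibrium is in mixed strategies.
Let General X play route A with probability p. General Y is indifferent when 15p + 4(1−p) = 8p + 13(1−p), giving p = 9/16.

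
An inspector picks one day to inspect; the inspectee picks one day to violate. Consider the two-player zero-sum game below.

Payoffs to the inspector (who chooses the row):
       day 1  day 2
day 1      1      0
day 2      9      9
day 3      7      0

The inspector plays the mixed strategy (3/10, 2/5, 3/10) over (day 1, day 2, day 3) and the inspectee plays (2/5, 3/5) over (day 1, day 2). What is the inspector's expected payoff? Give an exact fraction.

114/25

Against (2/5, 3/5), each row's expected payoff is day 1: 2/5; day 2: 9; day 3: 14/5.
Taking the (3/10, 2/5, 3/10)-weighted average: (3/10)·(2/5) + (2/5)·(9) + (3/10)·(14/5) = 114/25.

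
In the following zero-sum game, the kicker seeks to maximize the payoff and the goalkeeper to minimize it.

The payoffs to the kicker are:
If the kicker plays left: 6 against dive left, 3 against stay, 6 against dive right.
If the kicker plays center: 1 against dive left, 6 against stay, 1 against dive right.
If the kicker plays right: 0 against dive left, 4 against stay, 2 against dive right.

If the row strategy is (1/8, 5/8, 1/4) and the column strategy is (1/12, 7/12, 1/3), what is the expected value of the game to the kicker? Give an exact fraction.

179/48

Against (1/12, 7/12, 1/3), each row's expected payoff is left: 17/4; center: 47/12; right: 3.
Taking the (1/8, 5/8, 1/4)-weighted average: (1/8)·(17/4) + (5/8)·(47/12) + (1/4)·(3) = 179/48.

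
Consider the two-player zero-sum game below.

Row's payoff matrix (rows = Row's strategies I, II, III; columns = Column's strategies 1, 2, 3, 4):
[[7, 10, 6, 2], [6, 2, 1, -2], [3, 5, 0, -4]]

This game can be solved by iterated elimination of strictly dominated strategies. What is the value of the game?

Row III is strictly dominated by row I (7>3, 10>5, 6>0, 2>-4); eliminate III.
Column 2 is strictly dominated by 3 for Column (6<10, 1<2); eliminate 2.
Column 1 is strictly dominated by 3 for Column (6<7, 1<6); eliminate 1.
Row II is strictly dominated by row I (6>1, 2>-2); eliminate II.
Column 3 is strictly dominated by 4 for Column (2<6); eliminate 3.
Only (I, 4) remains, with payoff 2.

2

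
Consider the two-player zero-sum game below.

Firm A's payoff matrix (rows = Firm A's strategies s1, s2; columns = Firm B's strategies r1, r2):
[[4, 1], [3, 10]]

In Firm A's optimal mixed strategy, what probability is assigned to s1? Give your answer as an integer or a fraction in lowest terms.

7/10

Row minima are 1 and 3, so Firm A's maximin is 3; column maxima are 4 and 10, so Firm B's minimax is 4. These differ, so the equilibrium is in mixed strategies.
Let Firm A play s1 with probability p. Firm B is indifferent when 4p + 3(1−p) = p + 10(1−p), giving p = 7/10.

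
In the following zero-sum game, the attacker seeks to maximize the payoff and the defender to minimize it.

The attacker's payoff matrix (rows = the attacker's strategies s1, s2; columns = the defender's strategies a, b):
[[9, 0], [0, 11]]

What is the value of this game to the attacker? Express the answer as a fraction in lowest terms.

Row minima are 0 and 0, so the attacker's maximin is 0; column maxima are 9 and 11, so the defender's minimax is 9. These differ, so the equilibrium is in mixed strategies.
Let the attacker play s1 with probability p. The defender is indifferent when 9p = 11(1−p), giving p = 11/20.
Let the defender play a with probability q. The attacker is indifferent when 9q = 11(1−q), giving q = 11/20.
The value is 9·(11/20) + (0)·(9/20) = 99/20.

99/20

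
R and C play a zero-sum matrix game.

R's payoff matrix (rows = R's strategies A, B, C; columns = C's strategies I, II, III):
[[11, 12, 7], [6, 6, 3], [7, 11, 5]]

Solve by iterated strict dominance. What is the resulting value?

7

Column II is strictly dominated by III for C (7<12, 3<6, 5<11); eliminate II.
Column I is strictly dominated by III for C (7<11, 3<6, 5<7); eliminate I.
Row B is strictly dominated by row A (7>3); eliminate B.
Row C is strictly dominated by row A (7>5); eliminate C.
Only (A, III) remains, with payoff 7.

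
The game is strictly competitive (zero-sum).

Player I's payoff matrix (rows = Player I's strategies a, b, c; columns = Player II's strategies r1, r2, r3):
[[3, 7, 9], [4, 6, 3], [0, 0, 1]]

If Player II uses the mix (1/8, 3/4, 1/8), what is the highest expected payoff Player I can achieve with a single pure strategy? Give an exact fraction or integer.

27/4

a: (3)·(1/8) + (7)·(3/4) + (9)·(1/8) = 27/4.
b: (4)·(1/8) + (6)·(3/4) + (3)·(1/8) = 43/8.
c: (0)·(1/8) + (0)·(3/4) + (1)·(1/8) = 1/8.
The best pure response is a with expected payoff 27/4.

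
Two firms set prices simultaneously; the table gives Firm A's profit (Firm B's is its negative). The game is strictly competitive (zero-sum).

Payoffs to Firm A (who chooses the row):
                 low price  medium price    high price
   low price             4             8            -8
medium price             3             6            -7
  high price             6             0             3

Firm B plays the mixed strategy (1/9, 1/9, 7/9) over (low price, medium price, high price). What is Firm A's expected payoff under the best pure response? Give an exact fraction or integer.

low price: (4)·(1/9) + (8)·(1/9) + (-8)·(7/9) = -44/9.
medium price: (3)·(1/9) + (6)·(1/9) + (-7)·(7/9) = -40/9.
high price: (6)·(1/9) + (0)·(1/9) + (3)·(7/9) = 3.
The best pure response is high price with expected payoff 3.

3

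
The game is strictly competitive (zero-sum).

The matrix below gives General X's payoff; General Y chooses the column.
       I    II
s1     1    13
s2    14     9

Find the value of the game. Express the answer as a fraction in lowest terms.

Row minima are 1 and 9, so General X's maximin is 9; column maxima are 14 and 13, so General Y's minimax is 13. These differ, so the equilibrium is in mixed strategies.
Let General X play s1 with probability p. General Y is indifferent when p + 14(1−p) = 13p + 9(1−p), giving p = 5/17.
Let General Y play I with probability q. General X is indifferent when q + 13(1−q) = 14q + 9(1−q), giving q = 4/17.
The value is 1·(4/17) + (13)·(13/17) = 173/17.

173/17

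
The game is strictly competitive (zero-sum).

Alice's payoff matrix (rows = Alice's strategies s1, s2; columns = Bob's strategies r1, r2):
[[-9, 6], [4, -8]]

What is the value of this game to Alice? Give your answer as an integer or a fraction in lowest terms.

-16/9

Row minima are -9 and -8, so Alice's maximin is -8; column maxima are 4 and 6, so Bob's minimax is 4. These differ, so the equilibrium is in mixed strategies.
Let Alice play s1 with probability p. Bob is indifferent when −9p + 4(1−p) = 6p − 8(1−p), giving p = 4/9.
Let Bob play r1 with probability q. Alice is indifferent when −9q + 6(1−q) = 4q − 8(1−q), giving q = 14/27.
The value is -9·(14/27) + (6)·(13/27) = -16/9.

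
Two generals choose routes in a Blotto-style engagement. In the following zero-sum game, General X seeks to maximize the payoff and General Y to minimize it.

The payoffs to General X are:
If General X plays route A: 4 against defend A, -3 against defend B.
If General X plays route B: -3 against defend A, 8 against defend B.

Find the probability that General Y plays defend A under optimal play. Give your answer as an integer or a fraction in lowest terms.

11/18

Row minima are -3 and -3, so General X's maximin is -3; column maxima are 4 and 8, so General Y's minimax is 4. These differ, so the equilibrium is in mixed strategies.
Let General Y play defend A with probability q. General X is indifferent when 4q − 3(1−q) = −3q + 8(1−q), giving q = 11/18.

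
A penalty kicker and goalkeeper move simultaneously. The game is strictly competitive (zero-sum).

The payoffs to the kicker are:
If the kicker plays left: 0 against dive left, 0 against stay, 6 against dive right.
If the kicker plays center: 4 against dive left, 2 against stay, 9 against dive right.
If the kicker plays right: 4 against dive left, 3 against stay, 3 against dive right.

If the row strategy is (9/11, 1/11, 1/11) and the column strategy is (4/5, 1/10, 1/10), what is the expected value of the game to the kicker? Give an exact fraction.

Against (4/5, 1/10, 1/10), each row's expected payoff is left: 3/5; center: 43/10; right: 19/5.
Taking the (9/11, 1/11, 1/11)-weighted average: (9/11)·(3/5) + (1/11)·(43/10) + (1/11)·(19/5) = 27/22.

27/22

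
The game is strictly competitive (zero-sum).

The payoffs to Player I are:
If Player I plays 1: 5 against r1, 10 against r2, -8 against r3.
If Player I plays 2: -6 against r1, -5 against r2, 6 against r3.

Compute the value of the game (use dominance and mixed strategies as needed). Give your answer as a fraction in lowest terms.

-18/25

Column r2 is strictly dominated by r1 for Player II (it gives Player I more in every row).
The remaining 2×2 game on (1, 2) × (r1, r3) has no saddle point. Let Player I play 1 with probability p; indifference gives 5p − 6(1−p) = −8p + 6(1−p), so p = 12/25.
Similarly Player II's optimal q on r1 is 14/25, and the value is 5·(14/25) + (-8)·(11/25) = -18/25.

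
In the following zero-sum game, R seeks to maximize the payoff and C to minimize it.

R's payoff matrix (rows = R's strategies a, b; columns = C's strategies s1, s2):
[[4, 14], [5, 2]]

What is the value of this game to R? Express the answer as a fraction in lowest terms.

Row minima are 4 and 2, so R's maximin is 4; column maxima are 5 and 14, so C's minimax is 5. These differ, so the equilibrium is in mixed strategies.
Let R play a with probability p. C is indifferent when 4p + 5(1−p) = 14p + 2(1−p), giving p = 3/13.
Let C play s1 with probability q. R is indifferent when 4q + 14(1−q) = 5q + 2(1−q), giving q = 12/13.
The value is 4·(12/13) + (14)·(1/13) = 62/13.

62/13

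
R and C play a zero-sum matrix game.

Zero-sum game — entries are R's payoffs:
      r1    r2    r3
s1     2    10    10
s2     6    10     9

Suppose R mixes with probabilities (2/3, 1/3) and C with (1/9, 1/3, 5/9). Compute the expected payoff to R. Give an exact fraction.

Against (1/9, 1/3, 5/9), each row's expected payoff is s1: 82/9; s2: 9.
Taking the (2/3, 1/3)-weighted average: (2/3)·(82/9) + (1/3)·(9) = 245/27.

245/27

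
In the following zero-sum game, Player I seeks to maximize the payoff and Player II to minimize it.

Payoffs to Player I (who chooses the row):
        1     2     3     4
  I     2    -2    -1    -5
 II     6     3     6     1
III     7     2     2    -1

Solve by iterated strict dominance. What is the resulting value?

1

Row I is strictly dominated by row II (6>2, 3>-2, 6>-1, 1>-5); eliminate I.
Column 1 is strictly dominated by 2 for Player II (3<6, 2<7); eliminate 1.
Row III is strictly dominated by row II (3>2, 6>2, 1>-1); eliminate III.
Column 3 is strictly dominated by 2 for Player II (3<6); eliminate 3.
Column 2 is strictly dominated by 4 for Player II (1<3); eliminate 2.
Only (II, 4) remains, with payoff 1.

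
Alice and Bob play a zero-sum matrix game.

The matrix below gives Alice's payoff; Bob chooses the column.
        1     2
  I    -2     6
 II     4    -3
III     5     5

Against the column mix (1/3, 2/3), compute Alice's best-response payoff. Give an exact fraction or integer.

I: (-2)·(1/3) + (6)·(2/3) = 10/3.
II: (4)·(1/3) + (-3)·(2/3) = -2/3.
III: (5)·(1/3) + (5)·(2/3) = 5.
The best pure response is III with expected payoff 5.

5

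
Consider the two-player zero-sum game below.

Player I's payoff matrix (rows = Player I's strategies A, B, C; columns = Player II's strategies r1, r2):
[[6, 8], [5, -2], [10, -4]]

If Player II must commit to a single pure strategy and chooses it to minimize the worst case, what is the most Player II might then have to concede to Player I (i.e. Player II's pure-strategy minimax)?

8

The worst case (largest entry) in each column is r1: 10, r2: 8.
The best (smallest) of these is 8.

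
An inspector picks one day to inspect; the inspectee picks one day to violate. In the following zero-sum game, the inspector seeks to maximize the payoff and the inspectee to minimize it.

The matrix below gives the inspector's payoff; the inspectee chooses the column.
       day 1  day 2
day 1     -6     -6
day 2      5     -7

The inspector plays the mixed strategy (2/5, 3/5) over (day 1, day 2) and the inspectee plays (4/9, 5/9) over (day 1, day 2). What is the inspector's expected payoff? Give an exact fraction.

-17/5

Against (4/9, 5/9), each row's expected payoff is day 1: -6; day 2: -5/3.
Taking the (2/5, 3/5)-weighted average: (2/5)·(-6) + (3/5)·(-5/3) = -17/5.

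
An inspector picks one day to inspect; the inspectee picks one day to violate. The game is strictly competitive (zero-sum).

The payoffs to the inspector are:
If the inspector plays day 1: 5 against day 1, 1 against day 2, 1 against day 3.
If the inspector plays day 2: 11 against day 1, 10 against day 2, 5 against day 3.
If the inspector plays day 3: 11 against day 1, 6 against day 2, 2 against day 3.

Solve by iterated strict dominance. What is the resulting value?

5

Column day 1 is strictly dominated by day 2 for the inspectee (1<5, 10<11, 6<11); eliminate day 1.
Row day 3 is strictly dominated by row day 2 (10>6, 5>2); eliminate day 3.
Row day 1 is strictly dominated by row day 2 (10>1, 5>1); eliminate day 1.
Column day 2 is strictly dominated by day 3 for the inspectee (5<10); eliminate day 2.
Only (day 2, day 3) remains, with payoff 5.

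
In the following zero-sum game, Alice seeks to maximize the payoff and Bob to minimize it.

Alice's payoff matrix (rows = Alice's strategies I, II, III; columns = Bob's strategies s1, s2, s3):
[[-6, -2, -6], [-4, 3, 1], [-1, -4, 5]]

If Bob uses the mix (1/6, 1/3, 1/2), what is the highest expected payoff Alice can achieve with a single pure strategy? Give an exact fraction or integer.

1

I: (-6)·(1/6) + (-2)·(1/3) + (-6)·(1/2) = -14/3.
II: (-4)·(1/6) + (3)·(1/3) + (1)·(1/2) = 5/6.
III: (-1)·(1/6) + (-4)·(1/3) + (5)·(1/2) = 1.
The best pure response is III with expected payoff 1.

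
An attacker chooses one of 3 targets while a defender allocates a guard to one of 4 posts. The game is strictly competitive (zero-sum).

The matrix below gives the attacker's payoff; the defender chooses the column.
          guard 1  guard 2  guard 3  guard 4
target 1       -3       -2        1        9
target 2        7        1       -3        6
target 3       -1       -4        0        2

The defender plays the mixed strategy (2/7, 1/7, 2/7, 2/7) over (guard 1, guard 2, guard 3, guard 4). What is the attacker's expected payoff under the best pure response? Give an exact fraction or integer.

target 1: (-3)·(2/7) + (-2)·(1/7) + (1)·(2/7) + (9)·(2/7) = 12/7.
target 2: (7)·(2/7) + (1)·(1/7) + (-3)·(2/7) + (6)·(2/7) = 3.
target 3: (-1)·(2/7) + (-4)·(1/7) + (0)·(2/7) + (2)·(2/7) = -2/7.
The best pure response is target 2 with expected payoff 3.

3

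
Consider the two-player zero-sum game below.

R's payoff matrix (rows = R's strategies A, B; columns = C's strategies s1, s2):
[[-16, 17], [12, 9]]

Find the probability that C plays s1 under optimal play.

2/9

Row minima are -16 and 9, so R's maximin is 9; column maxima are 12 and 17, so C's minimax is 12. These differ, so the equilibrium is in mixed strategies.
Let C play s1 with probability q. R is indifferent when −16q + 17(1−q) = 12q + 9(1−q), giving q = 2/9.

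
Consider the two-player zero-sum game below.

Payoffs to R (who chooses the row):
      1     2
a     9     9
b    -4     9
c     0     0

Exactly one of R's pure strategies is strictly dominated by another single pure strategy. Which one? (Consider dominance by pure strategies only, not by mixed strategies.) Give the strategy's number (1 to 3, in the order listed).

3

Compare c with a: 9 > 0, 9 > 0.
So a strictly dominates c for R; c is strictly dominated.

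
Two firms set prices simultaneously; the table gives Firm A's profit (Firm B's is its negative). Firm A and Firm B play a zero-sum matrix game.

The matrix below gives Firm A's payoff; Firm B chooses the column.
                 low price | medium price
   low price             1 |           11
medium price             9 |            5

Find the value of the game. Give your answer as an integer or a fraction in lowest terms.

Row minima are 1 and 5, so Firm A's maximin is 5; column maxima are 9 and 11, so Firm B's minimax is 9. These differ, so the equilibrium is in mixed strategies.
Let Firm A play low price with probability p. Firm B is indifferent when p + 9(1−p) = 11p + 5(1−p), giving p = 2/7.
Let Firm B play low price with probability q. Firm A is indifferent when q + 11(1−q) = 9q + 5(1−q), giving q = 3/7.
The value is 1·(3/7) + (11)·(4/7) = 47/7.

47/7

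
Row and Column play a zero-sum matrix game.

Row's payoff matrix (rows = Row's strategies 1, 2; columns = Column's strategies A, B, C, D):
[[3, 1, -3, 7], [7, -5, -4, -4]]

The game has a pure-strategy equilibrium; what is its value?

Row minima: -3, -5 → Row's maximin is -3.
Column maxima: 7, 1, -3, 7 → Column's minimax is -3.
They coincide at (1, C), so the value is -3.

-3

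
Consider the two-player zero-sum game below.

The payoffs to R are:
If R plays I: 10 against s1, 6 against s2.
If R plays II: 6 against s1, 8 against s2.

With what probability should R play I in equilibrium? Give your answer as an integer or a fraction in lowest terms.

1/3

Row minima are 6 and 6, so R's maximin is 6; column maxima are 10 and 8, so C's minimax is 8. These differ, so the equilibrium is in mixed strategies.
Let R play I with probability p. C is indifferent when 10p + 6(1−p) = 6p + 8(1−p), giving p = 1/3.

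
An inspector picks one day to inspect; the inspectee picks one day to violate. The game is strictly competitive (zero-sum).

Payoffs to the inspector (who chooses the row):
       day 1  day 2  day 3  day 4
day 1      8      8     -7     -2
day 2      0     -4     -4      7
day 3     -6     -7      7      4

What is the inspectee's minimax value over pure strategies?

7

The worst case (largest entry) in each column is day 1: 8, day 2: 8, day 3: 7, day 4: 7.
The best (smallest) of these is 7.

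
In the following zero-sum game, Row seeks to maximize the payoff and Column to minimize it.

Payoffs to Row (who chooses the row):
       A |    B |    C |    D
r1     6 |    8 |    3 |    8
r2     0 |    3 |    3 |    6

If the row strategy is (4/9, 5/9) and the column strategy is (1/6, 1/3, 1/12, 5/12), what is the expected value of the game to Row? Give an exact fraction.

191/36

Against (1/6, 1/3, 1/12, 5/12), each row's expected payoff is r1: 29/4; r2: 15/4.
Taking the (4/9, 5/9)-weighted average: (4/9)·(29/4) + (5/9)·(15/4) = 191/36.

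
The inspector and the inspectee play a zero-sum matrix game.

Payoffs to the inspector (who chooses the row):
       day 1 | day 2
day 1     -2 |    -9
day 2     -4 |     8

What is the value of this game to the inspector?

-52/19

Row minima are -9 and -4, so the inspector's maximin is -4; column maxima are -2 and 8, so the inspectee's minimax is -2. These differ, so the equilibrium is in mixed strategies.
Let the inspector play day 1 with probability p. The inspectee is indifferent when −2p − 4(1−p) = −9p + 8(1−p), giving p = 12/19.
Let the inspectee play day 1 with probability q. The inspector is indifferent when −2q − 9(1−q) = −4q + 8(1−q), giving q = 17/19.
The value is -2·(17/19) + (-9)·(2/19) = -52/19.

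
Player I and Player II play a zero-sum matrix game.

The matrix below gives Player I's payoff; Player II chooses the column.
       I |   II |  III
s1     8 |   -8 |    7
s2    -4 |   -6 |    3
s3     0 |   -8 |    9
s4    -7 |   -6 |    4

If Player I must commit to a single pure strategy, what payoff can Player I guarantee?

-6

The worst-case payoff for each row is s1: -8, s2: -6, s3: -8, s4: -7.
The best of these is -6.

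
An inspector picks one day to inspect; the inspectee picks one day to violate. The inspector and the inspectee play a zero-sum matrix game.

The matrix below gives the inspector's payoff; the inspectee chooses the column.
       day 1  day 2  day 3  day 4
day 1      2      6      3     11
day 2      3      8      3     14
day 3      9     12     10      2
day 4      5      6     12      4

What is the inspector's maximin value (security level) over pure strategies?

4

The worst-case payoff for each row is day 1: 2, day 2: 3, day 3: 2, day 4: 4.
The best of these is 4.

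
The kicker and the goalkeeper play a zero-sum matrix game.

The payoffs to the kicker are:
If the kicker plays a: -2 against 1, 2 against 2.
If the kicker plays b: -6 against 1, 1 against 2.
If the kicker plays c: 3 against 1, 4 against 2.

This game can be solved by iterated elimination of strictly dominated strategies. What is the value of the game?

Column 2 is strictly dominated by 1 for the goalkeeper (-2<2, -6<1, 3<4); eliminate 2.
Row b is strictly dominated by row a (-2>-6); eliminate b.
Row a is strictly dominated by row c (3>-2); eliminate a.
Only (c, 1) remains, with payoff 3.

3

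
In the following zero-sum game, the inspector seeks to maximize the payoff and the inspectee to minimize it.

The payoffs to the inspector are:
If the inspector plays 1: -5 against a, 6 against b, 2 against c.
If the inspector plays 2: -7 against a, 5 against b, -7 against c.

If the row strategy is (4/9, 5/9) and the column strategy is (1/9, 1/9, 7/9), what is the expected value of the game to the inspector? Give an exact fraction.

-65/27

Against (1/9, 1/9, 7/9), each row's expected payoff is 1: 5/3; 2: -17/3.
Taking the (4/9, 5/9)-weighted average: (4/9)·(5/3) + (5/9)·(-17/3) = -65/27.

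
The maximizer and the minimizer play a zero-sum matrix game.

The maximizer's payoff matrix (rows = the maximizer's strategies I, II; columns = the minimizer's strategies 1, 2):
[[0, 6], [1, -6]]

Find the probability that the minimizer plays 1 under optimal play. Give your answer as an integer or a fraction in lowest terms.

Row minima are 0 and -6, so the maximizer's maximin is 0; column maxima are 1 and 6, so the minimizer's minimax is 1. These differ, so the equilibrium is in mixed strategies.
Let the minimizer play 1 with probability q. The maximizer is indifferent when 6(1−q) = q − 6(1−q), giving q = 12/13.

12/13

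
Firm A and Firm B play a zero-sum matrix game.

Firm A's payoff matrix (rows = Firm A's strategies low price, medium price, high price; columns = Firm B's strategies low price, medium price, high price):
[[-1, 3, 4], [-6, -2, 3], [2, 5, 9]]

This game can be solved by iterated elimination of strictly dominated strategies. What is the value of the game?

Column high price is strictly dominated by low price for Firm B (-1<4, -6<3, 2<9); eliminate high price.
Row low price is strictly dominated by row high price (2>-1, 5>3); eliminate low price.
Column medium price is strictly dominated by low price for Firm B (-6<-2, 2<5); eliminate medium price.
Row medium price is strictly dominated by row high price (2>-6); eliminate medium price.
Only (high price, low price) remains, with payoff 2.

2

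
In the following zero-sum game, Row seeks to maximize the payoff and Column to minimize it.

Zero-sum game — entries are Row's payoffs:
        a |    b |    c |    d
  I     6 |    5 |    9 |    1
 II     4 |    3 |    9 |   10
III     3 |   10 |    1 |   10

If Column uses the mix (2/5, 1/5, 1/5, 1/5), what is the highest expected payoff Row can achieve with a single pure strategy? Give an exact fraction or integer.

I: (6)·(2/5) + (5)·(1/5) + (9)·(1/5) + (1)·(1/5) = 27/5.
II: (4)·(2/5) + (3)·(1/5) + (9)·(1/5) + (10)·(1/5) = 6.
III: (3)·(2/5) + (10)·(1/5) + (1)·(1/5) + (10)·(1/5) = 27/5.
The best pure response is II with expected payoff 6.

6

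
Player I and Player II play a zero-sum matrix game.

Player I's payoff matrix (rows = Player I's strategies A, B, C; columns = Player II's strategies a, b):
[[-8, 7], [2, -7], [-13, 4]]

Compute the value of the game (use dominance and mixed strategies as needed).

Row C is strictly dominated by row A, so Player I never plays it.
The remaining 2×2 game on (A, B) × (a, b) has no saddle point. Let Player I play A with probability p; indifference gives −8p + 2(1−p) = 7p − 7(1−p), so p = 3/8.
Similarly Player II's optimal q on a is 7/12, and the value is -8·(7/12) + (7)·(5/12) = -7/4.

-7/4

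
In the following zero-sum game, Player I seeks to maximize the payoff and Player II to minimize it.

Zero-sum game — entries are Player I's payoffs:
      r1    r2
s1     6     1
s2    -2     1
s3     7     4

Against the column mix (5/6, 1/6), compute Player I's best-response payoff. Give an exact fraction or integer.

s1: (6)·(5/6) + (1)·(1/6) = 31/6.
s2: (-2)·(5/6) + (1)·(1/6) = -3/2.
s3: (7)·(5/6) + (4)·(1/6) = 13/2.
The best pure response is s3 with expected payoff 13/2.

13/2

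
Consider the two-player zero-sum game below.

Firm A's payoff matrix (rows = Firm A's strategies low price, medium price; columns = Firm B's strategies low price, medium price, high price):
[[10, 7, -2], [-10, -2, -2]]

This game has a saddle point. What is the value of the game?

Row minima: -2, -10 → Firm A's maximin is -2.
Column maxima: 10, 7, -2 → Firm B's minimax is -2.
They coincide at (low price, high price), so the value is -2.

-2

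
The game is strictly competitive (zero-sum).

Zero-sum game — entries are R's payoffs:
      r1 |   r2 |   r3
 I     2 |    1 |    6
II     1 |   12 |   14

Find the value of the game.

23/12

Column r3 is strictly dominated by r2 for C (it gives R more in every row).
The remaining 2×2 game on (I, II) × (r1, r2) has no saddle point. Let R play I with probability p; indifference gives 2p + (1−p) = p + 12(1−p), so p = 11/12.
Similarly C's optimal q on r1 is 11/12, and the value is 2·(11/12) + (1)·(1/12) = 23/12.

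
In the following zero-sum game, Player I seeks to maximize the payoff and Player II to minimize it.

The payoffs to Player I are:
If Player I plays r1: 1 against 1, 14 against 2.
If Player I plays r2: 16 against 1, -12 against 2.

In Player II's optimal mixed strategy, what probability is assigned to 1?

26/41

Row minima are 1 and -12, so Player I's maximin is 1; column maxima are 16 and 14, so Player II's minimax is 14. These differ, so the equilibrium is in mixed strategies.
Let Player II play 1 with probability q. Player I is indifferent when q + 14(1−q) = 16q − 12(1−q), giving q = 26/41.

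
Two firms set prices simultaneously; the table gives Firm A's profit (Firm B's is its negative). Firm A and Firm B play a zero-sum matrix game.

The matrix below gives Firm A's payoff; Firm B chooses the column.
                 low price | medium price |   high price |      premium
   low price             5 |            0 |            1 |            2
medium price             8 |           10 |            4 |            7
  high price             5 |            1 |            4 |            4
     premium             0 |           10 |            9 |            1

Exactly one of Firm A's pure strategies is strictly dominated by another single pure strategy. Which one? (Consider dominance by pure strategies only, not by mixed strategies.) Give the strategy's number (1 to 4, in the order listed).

1

Compare low price with medium price: 8 > 5, 10 > 0, 4 > 1, 7 > 2.
So medium price strictly dominates low price for Firm A; low price is strictly dominated.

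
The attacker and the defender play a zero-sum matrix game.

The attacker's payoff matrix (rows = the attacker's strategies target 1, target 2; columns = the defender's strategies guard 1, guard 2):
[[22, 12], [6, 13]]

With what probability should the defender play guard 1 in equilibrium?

Row minima are 12 and 6, so the attacker's maximin is 12; column maxima are 22 and 13, so the defender's minimax is 13. These differ, so the equilibrium is in mixed strategies.
Let the defender play guard 1 with probability q. The attacker is indifferent when 22q + 12(1−q) = 6q + 13(1−q), giving q = 1/17.

1/17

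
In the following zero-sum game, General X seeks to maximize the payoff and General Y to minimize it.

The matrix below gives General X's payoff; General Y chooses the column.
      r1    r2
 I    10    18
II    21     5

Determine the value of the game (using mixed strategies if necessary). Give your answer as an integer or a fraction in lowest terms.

Row minima are 10 and 5, so General X's maximin is 10; column maxima are 21 and 18, so General Y's minimax is 18. These differ, so the equilibrium is in mixed strategies.
Let General X play I with probability p. General Y is indifferent when 10p + 21(1−p) = 18p + 5(1−p), giving p = 2/3.
Let General Y play r1 with probability q. General X is indifferent when 10q + 18(1−q) = 21q + 5(1−q), giving q = 13/24.
The value is 10·(13/24) + (18)·(11/24) = 41/3.

41/3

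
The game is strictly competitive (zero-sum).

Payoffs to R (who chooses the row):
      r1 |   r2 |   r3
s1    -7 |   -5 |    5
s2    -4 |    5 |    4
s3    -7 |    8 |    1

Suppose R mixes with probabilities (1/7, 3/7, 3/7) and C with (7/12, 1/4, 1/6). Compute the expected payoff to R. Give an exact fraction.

-23/14

Against (7/12, 1/4, 1/6), each row's expected payoff is s1: -9/2; s2: -5/12; s3: -23/12.
Taking the (1/7, 3/7, 3/7)-weighted average: (1/7)·(-9/2) + (3/7)·(-5/12) + (3/7)·(-23/12) = -23/14.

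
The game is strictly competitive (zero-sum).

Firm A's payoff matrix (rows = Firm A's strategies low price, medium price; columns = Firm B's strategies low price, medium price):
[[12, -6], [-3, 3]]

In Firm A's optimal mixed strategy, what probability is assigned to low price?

Row minima are -6 and -3, so Firm A's maximin is -3; column maxima are 12 and 3, so Firm B's minimax is 3. These differ, so the equilibrium is in mixed strategies.
Let Firm A play low price with probability p. Firm B is indifferent when 12p − 3(1−p) = −6p + 3(1−p), giving p = 1/4.

1/4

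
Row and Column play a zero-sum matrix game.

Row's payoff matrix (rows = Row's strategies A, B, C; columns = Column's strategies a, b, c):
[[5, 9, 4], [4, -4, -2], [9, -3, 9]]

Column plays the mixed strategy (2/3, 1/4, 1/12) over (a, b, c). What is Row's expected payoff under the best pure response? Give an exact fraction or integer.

6

A: (5)·(2/3) + (9)·(1/4) + (4)·(1/12) = 71/12.
B: (4)·(2/3) + (-4)·(1/4) + (-2)·(1/12) = 3/2.
C: (9)·(2/3) + (-3)·(1/4) + (9)·(1/12) = 6.
The best pure response is C with expected payoff 6.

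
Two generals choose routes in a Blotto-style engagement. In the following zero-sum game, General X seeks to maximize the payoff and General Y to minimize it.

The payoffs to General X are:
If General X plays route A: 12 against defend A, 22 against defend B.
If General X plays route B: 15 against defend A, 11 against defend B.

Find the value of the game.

Row minima are 12 and 11, so General X's maximin is 12; column maxima are 15 and 22, so General Y's minimax is 15. These differ, so the equilibrium is in mixed strategies.
Let General X play route A with probability p. General Y is indifferent when 12p + 15(1−p) = 22p + 11(1−p), giving p = 2/7.
Let General Y play defend A with probability q. General X is indifferent when 12q + 22(1−q) = 15q + 11(1−q), giving q = 11/14.
The value is 12·(11/14) + (22)·(3/14) = 99/7.

99/7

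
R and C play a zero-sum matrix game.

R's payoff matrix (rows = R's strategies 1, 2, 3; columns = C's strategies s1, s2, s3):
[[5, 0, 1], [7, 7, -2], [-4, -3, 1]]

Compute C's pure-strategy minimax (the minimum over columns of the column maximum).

The worst case (largest entry) in each column is s1: 7, s2: 7, s3: 1.
The best (smallest) of these is 1.

1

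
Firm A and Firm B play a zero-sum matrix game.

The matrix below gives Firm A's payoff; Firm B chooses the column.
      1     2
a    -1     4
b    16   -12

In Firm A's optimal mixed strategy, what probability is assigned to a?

28/33

Row minima are -1 and -12, so Firm A's maximin is -1; column maxima are 16 and 4, so Firm B's minimax is 4. These differ, so the equilibrium is in mixed strategies.
Let Firm A play a with probability p. Firm B is indifferent when −p + 16(1−p) = 4p − 12(1−p), giving p = 28/33.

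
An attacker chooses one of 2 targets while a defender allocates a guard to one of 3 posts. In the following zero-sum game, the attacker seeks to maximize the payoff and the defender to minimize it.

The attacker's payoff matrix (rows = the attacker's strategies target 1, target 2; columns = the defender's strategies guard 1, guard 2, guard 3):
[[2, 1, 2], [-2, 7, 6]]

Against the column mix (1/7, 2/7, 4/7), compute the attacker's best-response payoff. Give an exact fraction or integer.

target 1: (2)·(1/7) + (1)·(2/7) + (2)·(4/7) = 12/7.
target 2: (-2)·(1/7) + (7)·(2/7) + (6)·(4/7) = 36/7.
The best pure response is target 2 with expected payoff 36/7.

36/7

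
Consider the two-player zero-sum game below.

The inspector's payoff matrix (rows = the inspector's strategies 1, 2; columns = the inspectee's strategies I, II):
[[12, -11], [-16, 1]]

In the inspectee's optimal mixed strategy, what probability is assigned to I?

3/10

Row minima are -11 and -16, so the inspector's maximin is -11; column maxima are 12 and 1, so the inspectee's minimax is 1. These differ, so the equilibrium is in mixed strategies.
Let the inspectee play I with probability q. The inspector is indifferent when 12q − 11(1−q) = −16q + (1−q), giving q = 3/10.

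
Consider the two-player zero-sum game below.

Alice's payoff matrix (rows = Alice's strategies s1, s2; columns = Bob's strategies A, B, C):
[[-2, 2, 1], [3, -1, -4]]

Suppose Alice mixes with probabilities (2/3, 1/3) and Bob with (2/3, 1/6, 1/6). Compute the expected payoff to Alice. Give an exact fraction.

Against (2/3, 1/6, 1/6), each row's expected payoff is s1: -5/6; s2: 7/6.
Taking the (2/3, 1/3)-weighted average: (2/3)·(-5/6) + (1/3)·(7/6) = -1/6.

-1/6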